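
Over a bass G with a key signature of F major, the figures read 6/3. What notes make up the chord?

A third above G in this key is Bb.
A sixth above G in this key is E.
Together with the bass G, this spells E diminished in first inversion.

G, Bb, E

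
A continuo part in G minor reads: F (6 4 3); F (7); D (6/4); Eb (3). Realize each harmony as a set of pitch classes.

F (6/4/3): F, A, Bb, D.
F (7/5/3): F, A, C, Eb.
D (6/4): D, G, Bb.
Eb (5/3): Eb, G, Bb.

F, A, Bb, D | F, A, C, Eb | D, G, Bb | Eb, G, Bb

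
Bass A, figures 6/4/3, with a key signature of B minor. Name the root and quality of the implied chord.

D major seventh

The figures 6/4/3 indicate a seventh chord in second inversion.
In second inversion the root lies a fourth above the bass: a fourth above A in B minor is D.
The chord tones are A, C#, D, F#, giving D major seventh.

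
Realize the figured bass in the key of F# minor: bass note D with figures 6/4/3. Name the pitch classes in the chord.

A third above D in this key is F#.
A fourth above D in this key is G#.
A sixth above D in this key is B.
Together with the bass D, this spells G# half-diminished seventh in second inversion.

D, F#, G#, B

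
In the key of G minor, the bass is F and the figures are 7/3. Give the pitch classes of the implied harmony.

The written figures 7/3 are shorthand for 7/5/3: the 5 is implied.
A third above F in this key is A.
A fifth above F in this key is C.
A seventh above F in this key is Eb.
Together with the bass F, this spells F dominant seventh in root position.

F, A, C, Eb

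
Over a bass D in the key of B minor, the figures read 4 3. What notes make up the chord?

The written figures 4 3 are shorthand for 6/4/3: the 6 is implied.
A third above D in this key is F#.
A fourth above D in this key is G.
A sixth above D in this key is B.
Together with the bass D, this spells G major seventh in second inversion.

D, F#, G, B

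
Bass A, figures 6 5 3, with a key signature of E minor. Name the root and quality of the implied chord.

F# half-diminished seventh

The figures 6 5 3 indicate a seventh chord in first inversion.
In first inversion the root lies a sixth above the bass: a sixth above A in E minor is F#.
The chord tones are A, C, E, F#, giving F# half-diminished seventh.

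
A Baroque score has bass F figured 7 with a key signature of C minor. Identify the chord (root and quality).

F minor seventh

The figures 7 indicate a seventh chord in root position.
In root position the bass is the root, so the root is F.
The chord tones are F, Ab, C, Eb, giving F minor seventh.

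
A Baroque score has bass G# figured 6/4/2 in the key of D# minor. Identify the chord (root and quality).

The figures 6/4/2 indicate a seventh chord in third inversion.
In third inversion the root lies a second above the bass: a second above G# in D# minor is A#.
The chord tones are G#, A#, C#, E#, giving A# minor seventh.

A# minor seventh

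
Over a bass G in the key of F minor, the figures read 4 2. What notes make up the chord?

G, Ab, C, Eb

The written figures 4 2 are shorthand for 6/4/2: the 6 is implied.
A second above G in this key is Ab.
A fourth above G in this key is C.
A sixth above G in this key is Eb.
Together with the bass G, this spells Ab major seventh in third inversion.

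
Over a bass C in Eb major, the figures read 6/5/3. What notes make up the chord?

A third above C in this key is Eb.
A fifth above C in this key is G.
A sixth above C in this key is Ab.
Together with the bass C, this spells Ab major seventh in first inversion.

C, Eb, G, Ab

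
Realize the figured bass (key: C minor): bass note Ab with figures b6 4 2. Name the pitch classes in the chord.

A second above Ab in this key is Bb.
A fourth above Ab in this key is D.
A sixth above Ab in this key is F, lowered to Fb by the flat.

Ab, Bb, D, Fb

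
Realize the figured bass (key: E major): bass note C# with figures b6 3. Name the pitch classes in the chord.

C#, E, Ab

A third above C# in this key is E.
A sixth above C# in this key is A, lowered to Ab by the flat.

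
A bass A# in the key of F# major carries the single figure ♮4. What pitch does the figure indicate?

Counting 3 letter steps above A# lands on D; in F# major, that letter is D#.
The ♮4 figure makes it natural, giving D.

D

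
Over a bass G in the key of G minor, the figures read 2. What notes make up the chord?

G, A, C, Eb

The written figures 2 are shorthand for 6/4/2: the 6/4 are implied.
A second above G in this key is A.
A fourth above G in this key is C.
A sixth above G in this key is Eb.
Together with the bass G, this spells A half-diminished seventh in third inversion.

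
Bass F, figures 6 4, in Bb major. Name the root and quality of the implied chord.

Bb major

The figures 6 4 indicate a triad in second inversion.
In second inversion the root lies a fourth above the bass: a fourth above F in Bb major is Bb.
The chord tones are F, Bb, D, giving Bb major.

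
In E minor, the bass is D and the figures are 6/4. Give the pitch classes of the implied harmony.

D, G, B

A fourth above D in this key is G.
A sixth above D in this key is B.
Together with the bass D, this spells G major in second inversion.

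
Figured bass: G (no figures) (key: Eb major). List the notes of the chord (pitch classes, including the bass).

G, Bb, D

An unfigured bass implies 5/3.
A third above G in this key is Bb.
A fifth above G in this key is D.
Together with the bass G, this spells G minor in root position.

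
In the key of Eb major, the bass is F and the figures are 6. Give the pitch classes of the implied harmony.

F, Ab, D

The written figures 6 are shorthand for 6/3: the 3 is implied.
A third above F in this key is Ab.
A sixth above F in this key is D.
Together with the bass F, this spells D diminished in first inversion.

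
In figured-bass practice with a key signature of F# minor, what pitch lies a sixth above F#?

D

Counting 5 letter steps above F# lands on D; in F# minor, that letter is D.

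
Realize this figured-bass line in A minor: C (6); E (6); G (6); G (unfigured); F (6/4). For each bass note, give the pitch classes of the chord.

C (6/3): C, E, A.
E (6/3): E, G, C.
G (6/3): G, B, E.
G (5/3): G, B, D.
F (6/4): F, B, D.

C, E, A | E, G, C | G, B, E | G, B, D | F, B, D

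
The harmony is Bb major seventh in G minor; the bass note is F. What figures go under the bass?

F is the fifth of Bb major seventh, so the chord is in second inversion.
A seventh chord in second inversion is figured 6/4/3, conventionally abbreviated 4/3.

4/3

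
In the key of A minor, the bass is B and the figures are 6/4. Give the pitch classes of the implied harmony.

B, E, G

A fourth above B in this key is E.
A sixth above B in this key is G.
Together with the bass B, this spells E minor in second inversion.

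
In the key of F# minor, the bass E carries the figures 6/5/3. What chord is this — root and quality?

C# minor seventh

The figures 6/5/3 indicate a seventh chord in first inversion.
In first inversion the root lies a sixth above the bass: a sixth above E in F# minor is C#.
The chord tones are E, G#, B, C#, giving C# minor seventh.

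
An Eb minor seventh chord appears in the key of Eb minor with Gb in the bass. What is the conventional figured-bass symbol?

6/5

Gb is the third of Eb minor seventh, so the chord is in first inversion.
A seventh chord in first inversion is figured 6/5/3, conventionally abbreviated 6/5.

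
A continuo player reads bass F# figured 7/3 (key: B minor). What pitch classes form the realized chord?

F#, A, C#, E

The written figures 7/3 are shorthand for 7/5/3: the 5 is implied.
A third above F# in this key is A.
A fifth above F# in this key is C#.
A seventh above F# in this key is E.
Together with the bass F#, this spells F# minor seventh in root position.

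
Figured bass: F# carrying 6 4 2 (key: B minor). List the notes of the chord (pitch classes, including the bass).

F#, G, B, D

A second above F# in this key is G.
A fourth above F# in this key is B.
A sixth above F# in this key is D.
Together with the bass F#, this spells G major seventh in third inversion.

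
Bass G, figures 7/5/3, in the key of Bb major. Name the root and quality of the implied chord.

G minor seventh

The figures 7/5/3 indicate a seventh chord in root position.
In root position the bass is the root, so the root is G.
The chord tones are G, Bb, D, F, giving G minor seventh.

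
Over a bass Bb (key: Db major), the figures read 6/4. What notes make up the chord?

A fourth above Bb in this key is Eb.
A sixth above Bb in this key is Gb.
Together with the bass Bb, this spells Eb minor in second inversion.

Bb, Eb, Gb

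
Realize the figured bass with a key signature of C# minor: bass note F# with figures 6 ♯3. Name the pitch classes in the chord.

A third above F# in this key is A, raised to A# by the sharp.
A sixth above F# in this key is D#.
Together with the bass F#, this spells D# minor in first inversion.

F#, A#, D#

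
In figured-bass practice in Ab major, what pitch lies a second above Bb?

Counting 1 letter step above Bb lands on C; in Ab major, that letter is C.

C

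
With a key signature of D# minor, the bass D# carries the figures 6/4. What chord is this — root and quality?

G# minor

The figures 6/4 indicate a triad in second inversion.
In second inversion the root lies a fourth above the bass: a fourth above D# in D# minor is G#.
The chord tones are D#, G#, B, giving G# minor.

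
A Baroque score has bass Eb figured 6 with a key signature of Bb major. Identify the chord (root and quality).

The figures 6 indicate a triad in first inversion.
In first inversion the root lies a sixth above the bass: a sixth above Eb in Bb major is C.
The chord tones are Eb, G, C, giving C minor.

C minor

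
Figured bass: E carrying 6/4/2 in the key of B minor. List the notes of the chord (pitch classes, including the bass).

E, F#, A, C#

A second above E in this key is F#.
A fourth above E in this key is A.
A sixth above E in this key is C#.
Together with the bass E, this spells F# minor seventh in third inversion.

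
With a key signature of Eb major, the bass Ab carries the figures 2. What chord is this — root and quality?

Bb dominant seventh

The figures 2 indicate a seventh chord in third inversion.
In third inversion the root lies a second above the bass: a second above Ab in Eb major is Bb.
The chord tones are Ab, Bb, D, F, giving Bb dominant seventh.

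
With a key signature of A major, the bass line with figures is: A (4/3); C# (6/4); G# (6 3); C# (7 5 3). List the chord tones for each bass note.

A, C#, D, F# | C#, F#, A | G#, B, E | C#, E, G#, B

A (6/4/3): A, C#, D, F#.
C# (6/4): C#, F#, A.
G# (6/3): G#, B, E.
C# (7/5/3): C#, E, G#, B.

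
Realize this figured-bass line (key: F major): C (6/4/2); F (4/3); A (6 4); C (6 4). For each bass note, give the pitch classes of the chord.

C (6/4/2): C, D, F, A.
F (6/4/3): F, A, Bb, D.
A (6/4): A, D, F.
C (6/4): C, F, A.

C, D, F, A | F, A, Bb, D | A, D, F | C, F, A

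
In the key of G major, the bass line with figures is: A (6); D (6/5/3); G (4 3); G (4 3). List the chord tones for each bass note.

A, C, F# | D, F#, A, B | G, B, C, E | G, B, C, E

A (6/3): A, C, F#.
D (6/5/3): D, F#, A, B.
G (6/4/3): G, B, C, E.
G (6/4/3): G, B, C, E.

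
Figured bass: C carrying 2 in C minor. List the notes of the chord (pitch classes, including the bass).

The written figures 2 are shorthand for 6/4/2: the 6/4 are implied.
A second above C in this key is D.
A fourth above C in this key is F.
A sixth above C in this key is Ab.
Together with the bass C, this spells D half-diminished seventh in third inversion.

C, D, F, Ab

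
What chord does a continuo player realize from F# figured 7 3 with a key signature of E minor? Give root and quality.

The figures 7 3 indicate a seventh chord in root position.
In root position the bass is the root, so the root is F#.
The chord tones are F#, A, C, E, giving F# half-diminished seventh.

F# half-diminished seventh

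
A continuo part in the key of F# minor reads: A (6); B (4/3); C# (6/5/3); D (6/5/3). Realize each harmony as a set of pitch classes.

A (6/3): A, C#, F#.
B (6/4/3): B, D, E, G#.
C# (6/5/3): C#, E, G#, A.
D (6/5/3): D, F#, A, B.

A, C#, F# | B, D, E, G# | C#, E, G#, A | D, F#, A, B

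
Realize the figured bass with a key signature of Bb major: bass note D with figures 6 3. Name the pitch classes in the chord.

A third above D in this key is F.
A sixth above D in this key is Bb.
Together with the bass D, this spells Bb major in first inversion.

D, F, Bb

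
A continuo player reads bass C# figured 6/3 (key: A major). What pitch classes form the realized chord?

A third above C# in this key is E.
A sixth above C# in this key is A.
Together with the bass C#, this spells A major in first inversion.

C#, E, A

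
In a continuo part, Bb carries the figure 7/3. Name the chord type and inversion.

7/3 is shorthand for 7/5/3.
Intervals of 7/5/3 above the bass form a seventh chord; the bass is the root, so this is root position.

seventh chord, root position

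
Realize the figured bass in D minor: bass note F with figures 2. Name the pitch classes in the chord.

F, G, Bb, D

The written figures 2 are shorthand for 6/4/2: the 6/4 are implied.
A second above F in this key is G.
A fourth above F in this key is Bb.
A sixth above F in this key is D.
Together with the bass F, this spells G minor seventh in third inversion.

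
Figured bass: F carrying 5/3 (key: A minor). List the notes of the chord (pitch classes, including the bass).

A third above F in this key is A.
A fifth above F in this key is C.
Together with the bass F, this spells F major in root position.

F, A, C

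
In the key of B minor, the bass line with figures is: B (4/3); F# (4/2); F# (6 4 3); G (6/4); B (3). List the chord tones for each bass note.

B, D, E, G | F#, G, B, D | F#, A, B, D | G, C#, E | B, D, F#

B (6/4/3): B, D, E, G.
F# (6/4/2): F#, G, B, D.
F# (6/4/3): F#, A, B, D.
G (6/4): G, C#, E.
B (5/3): B, D, F#.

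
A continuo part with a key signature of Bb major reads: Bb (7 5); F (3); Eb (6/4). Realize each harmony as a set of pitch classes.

Bb (7/5/3): Bb, D, F, A.
F (5/3): F, A, C.
Eb (6/4): Eb, A, C.

Bb, D, F, A | F, A, C | Eb, A, C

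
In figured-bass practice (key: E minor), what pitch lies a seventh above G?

Counting 6 letter steps above G lands on F; in E minor, that letter is F#.

F#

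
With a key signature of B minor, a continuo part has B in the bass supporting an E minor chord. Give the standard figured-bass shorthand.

B is the fifth of E minor, so the chord is in second inversion.
A triad in second inversion is figured 6/4, conventionally abbreviated 6/4.

6/4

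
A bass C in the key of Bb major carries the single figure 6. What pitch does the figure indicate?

A

Counting 5 letter steps above C lands on A; in Bb major, that letter is A.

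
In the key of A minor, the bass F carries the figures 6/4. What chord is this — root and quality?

The figures 6/4 indicate a triad in second inversion.
In second inversion the root lies a fourth above the bass: a fourth above F in A minor is B.
The chord tones are F, B, D, giving B diminished.

B diminished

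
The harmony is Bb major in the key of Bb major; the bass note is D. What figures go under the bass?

D is the third of Bb major, so the chord is in first inversion.
A triad in first inversion is figured 6/3, conventionally abbreviated 6.

6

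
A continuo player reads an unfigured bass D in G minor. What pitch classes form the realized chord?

An unfigured bass implies 5/3.
A third above D in this key is F.
A fifth above D in this key is A.
Together with the bass D, this spells D minor in root position.

D, F, A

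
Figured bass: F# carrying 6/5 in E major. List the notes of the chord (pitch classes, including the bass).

F#, A, C#, D#

The written figures 6/5 are shorthand for 6/5/3: the 3 is implied.
A third above F# in this key is A.
A fifth above F# in this key is C#.
A sixth above F# in this key is D#.
Together with the bass F#, this spells D# half-diminished seventh in first inversion.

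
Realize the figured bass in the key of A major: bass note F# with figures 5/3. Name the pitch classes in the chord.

A third above F# in this key is A.
A fifth above F# in this key is C#.
Together with the bass F#, this spells F# minor in root position.

F#, A, C#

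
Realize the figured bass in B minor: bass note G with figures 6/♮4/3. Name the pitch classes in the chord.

A third above G in this key is B.
A fourth above G in this key is C#, made natural (C) by the ♮ figure.
A sixth above G in this key is E.
Together with the bass G, this spells C major seventh in second inversion.

G, B, C, E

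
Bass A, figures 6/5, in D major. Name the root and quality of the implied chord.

The figures 6/5 indicate a seventh chord in first inversion.
In first inversion the root lies a sixth above the bass: a sixth above A in D major is F#.
The chord tones are A, C#, E, F#, giving F# minor seventh.

F# minor seventh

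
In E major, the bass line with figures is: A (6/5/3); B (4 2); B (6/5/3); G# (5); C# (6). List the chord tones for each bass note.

A, C#, E, F# | B, C#, E, G# | B, D#, F#, G# | G#, B, D# | C#, E, A

A (6/5/3): A, C#, E, F#.
B (6/4/2): B, C#, E, G#.
B (6/5/3): B, D#, F#, G#.
G# (5/3): G#, B, D#.
C# (6/3): C#, E, A.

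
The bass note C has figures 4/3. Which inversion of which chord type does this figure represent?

4/3 is shorthand for 6/4/3.
Intervals of 6/4/3 above the bass form a seventh chord; the bass is the fifth, so this is second inversion.

seventh chord, second inversion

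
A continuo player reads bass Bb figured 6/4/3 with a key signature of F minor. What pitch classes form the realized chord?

Bb, Db, Eb, G

A third above Bb in this key is Db.
A fourth above Bb in this key is Eb.
A sixth above Bb in this key is G.
Together with the bass Bb, this spells Eb dominant seventh in second inversion.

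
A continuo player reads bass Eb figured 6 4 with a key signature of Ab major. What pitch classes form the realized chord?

Eb, Ab, C

A fourth above Eb in this key is Ab.
A sixth above Eb in this key is C.
Together with the bass Eb, this spells Ab major in second inversion.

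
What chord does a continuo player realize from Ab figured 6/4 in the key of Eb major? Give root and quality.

D diminished

The figures 6/4 indicate a triad in second inversion.
In second inversion the root lies a fourth above the bass: a fourth above Ab in Eb major is D.
The chord tones are Ab, D, F, giving D diminished.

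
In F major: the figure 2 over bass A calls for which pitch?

Counting 1 letter step above A lands on B; in F major, that letter is Bb.

Bb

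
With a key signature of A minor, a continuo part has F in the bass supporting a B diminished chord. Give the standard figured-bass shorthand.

F is the fifth of B diminished, so the chord is in second inversion.
A triad in second inversion is figured 6/4, conventionally abbreviated 6/4.

6/4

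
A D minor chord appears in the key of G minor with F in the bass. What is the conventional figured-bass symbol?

6

F is the third of D minor, so the chord is in first inversion.
A triad in first inversion is figured 6/3, conventionally abbreviated 6.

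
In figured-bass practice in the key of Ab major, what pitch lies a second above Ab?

Bb

Counting 1 letter step above Ab lands on B; in Ab major, that letter is Bb.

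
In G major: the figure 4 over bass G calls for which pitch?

C

Counting 3 letter steps above G lands on C; in G major, that letter is C.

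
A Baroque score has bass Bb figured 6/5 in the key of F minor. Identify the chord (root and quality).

G half-diminished seventh

The figures 6/5 indicate a seventh chord in first inversion.
In first inversion the root lies a sixth above the bass: a sixth above Bb in F minor is G.
The chord tones are Bb, Db, F, G, giving G half-diminished seventh.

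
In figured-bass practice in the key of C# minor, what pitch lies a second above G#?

Counting 1 letter step above G# lands on A; in C# minor, that letter is A.

A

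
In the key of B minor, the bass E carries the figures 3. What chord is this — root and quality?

The figures 3 indicate a triad in root position.
In root position the bass is the root, so the root is E.
The chord tones are E, G, B, giving E minor.

E minor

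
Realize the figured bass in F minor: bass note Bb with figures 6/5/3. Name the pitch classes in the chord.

A third above Bb in this key is Db.
A fifth above Bb in this key is F.
A sixth above Bb in this key is G.
Together with the bass Bb, this spells G half-diminished seventh in first inversion.

Bb, Db, F, G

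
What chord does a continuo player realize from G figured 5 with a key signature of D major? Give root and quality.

G major

The figures 5 indicate a triad in root position.
In root position the bass is the root, so the root is G.
The chord tones are G, B, D, giving G major.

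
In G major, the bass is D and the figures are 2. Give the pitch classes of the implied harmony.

D, E, G, B

The written figures 2 are shorthand for 6/4/2: the 6/4 are implied.
A second above D in this key is E.
A fourth above D in this key is G.
A sixth above D in this key is B.
Together with the bass D, this spells E minor seventh in third inversion.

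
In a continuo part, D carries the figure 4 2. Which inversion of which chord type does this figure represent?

seventh chord, third inversion

4 2 is shorthand for 6/4/2.
Intervals of 6/4/2 above the bass form a seventh chord; the bass is the seventh, so this is third inversion.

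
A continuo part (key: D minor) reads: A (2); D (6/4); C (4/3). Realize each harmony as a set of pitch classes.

A (6/4/2): A, Bb, D, F.
D (6/4): D, G, Bb.
C (6/4/3): C, E, F, A.

A, Bb, D, F | D, G, Bb | C, E, F, A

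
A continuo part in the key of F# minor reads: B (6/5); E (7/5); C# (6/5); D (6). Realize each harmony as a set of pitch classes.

B, D, F#, G# | E, G#, B, D | C#, E, G#, A | D, F#, B

B (6/5/3): B, D, F#, G#.
E (7/5/3): E, G#, B, D.
C# (6/5/3): C#, E, G#, A.
D (6/3): D, F#, B.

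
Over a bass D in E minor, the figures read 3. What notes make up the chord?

D, F#, A

The written figures 3 are shorthand for 5/3: the 5 is implied.
A third above D in this key is F#.
A fifth above D in this key is A.
Together with the bass D, this spells D major in root position.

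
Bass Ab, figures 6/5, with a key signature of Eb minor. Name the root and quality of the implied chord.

The figures 6/5 indicate a seventh chord in first inversion.
In first inversion the root lies a sixth above the bass: a sixth above Ab in Eb minor is F.
The chord tones are Ab, Cb, Eb, F, giving F half-diminished seventh.

F half-diminished seventh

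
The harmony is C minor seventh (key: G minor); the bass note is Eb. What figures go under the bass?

6/5

Eb is the third of C minor seventh, so the chord is in first inversion.
A seventh chord in first inversion is figured 6/5/3, conventionally abbreviated 6/5.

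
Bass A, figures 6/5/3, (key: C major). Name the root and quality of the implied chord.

The figures 6/5/3 indicate a seventh chord in first inversion.
In first inversion the root lies a sixth above the bass: a sixth above A in C major is F.
The chord tones are A, C, E, F, giving F major seventh.

F major seventh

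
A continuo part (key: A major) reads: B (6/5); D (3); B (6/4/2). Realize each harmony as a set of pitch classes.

B, D, F#, G# | D, F#, A | B, C#, E, G#

B (6/5/3): B, D, F#, G#.
D (5/3): D, F#, A.
B (6/4/2): B, C#, E, G#.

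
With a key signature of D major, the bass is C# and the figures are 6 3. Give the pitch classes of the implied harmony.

A third above C# in this key is E.
A sixth above C# in this key is A.
Together with the bass C#, this spells A major in first inversion.

C#, E, A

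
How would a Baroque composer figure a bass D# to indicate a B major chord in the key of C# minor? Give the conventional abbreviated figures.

D# is the third of B major, so the chord is in first inversion.
A triad in first inversion is figured 6/3, conventionally abbreviated 6.

6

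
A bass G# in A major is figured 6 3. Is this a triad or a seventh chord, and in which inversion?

Intervals of 6/3 above the bass form a triad; the bass is the third, so this is first inversion.

triad, first inversion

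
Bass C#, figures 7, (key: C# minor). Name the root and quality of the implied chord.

C# minor seventh

The figures 7 indicate a seventh chord in root position.
In root position the bass is the root, so the root is C#.
The chord tones are C#, E, G#, B, giving C# minor seventh.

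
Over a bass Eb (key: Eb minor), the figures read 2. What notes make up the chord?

The written figures 2 are shorthand for 6/4/2: the 6/4 are implied.
A second above Eb in this key is F.
A fourth above Eb in this key is Ab.
A sixth above Eb in this key is Cb.
Together with the bass Eb, this spells F half-diminished seventh in third inversion.

Eb, F, Ab, Cb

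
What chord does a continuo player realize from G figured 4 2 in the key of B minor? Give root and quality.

A dominant seventh

The figures 4 2 indicate a seventh chord in third inversion.
In third inversion the root lies a second above the bass: a second above G in B minor is A.
The chord tones are G, A, C#, E, giving A dominant seventh.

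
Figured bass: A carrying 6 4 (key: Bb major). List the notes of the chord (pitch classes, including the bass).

A, D, F

A fourth above A in this key is D.
A sixth above A in this key is F.
Together with the bass A, this spells D minor in second inversion.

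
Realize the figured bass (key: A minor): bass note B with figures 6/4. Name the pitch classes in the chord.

B, E, G

A fourth above B in this key is E.
A sixth above B in this key is G.
Together with the bass B, this spells E minor in second inversion.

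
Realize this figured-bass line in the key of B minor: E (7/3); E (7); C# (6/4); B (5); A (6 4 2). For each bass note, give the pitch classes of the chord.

E, G, B, D | E, G, B, D | C#, F#, A | B, D, F# | A, B, D, F#

E (7/5/3): E, G, B, D.
E (7/5/3): E, G, B, D.
C# (6/4): C#, F#, A.
B (5/3): B, D, F#.
A (6/4/2): A, B, D, F#.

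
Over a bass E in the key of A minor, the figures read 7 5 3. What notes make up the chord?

A third above E in this key is G.
A fifth above E in this key is B.
A seventh above E in this key is D.
Together with the bass E, this spells E minor seventh in root position.

E, G, B, D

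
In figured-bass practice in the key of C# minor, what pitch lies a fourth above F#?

Counting 3 letter steps above F# lands on B; in C# minor, that letter is B.

B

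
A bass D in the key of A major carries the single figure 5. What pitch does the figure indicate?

Counting 4 letter steps above D lands on A; in A major, that letter is A.

A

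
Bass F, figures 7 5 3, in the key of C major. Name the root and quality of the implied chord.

F major seventh

The figures 7 5 3 indicate a seventh chord in root position.
In root position the bass is the root, so the root is F.
The chord tones are F, A, C, E, giving F major seventh.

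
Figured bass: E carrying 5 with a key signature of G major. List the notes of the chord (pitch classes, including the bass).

E, G, B

The written figures 5 are shorthand for 5/3: the 3 is implied.
A third above E in this key is G.
A fifth above E in this key is B.
Together with the bass E, this spells E minor in root position.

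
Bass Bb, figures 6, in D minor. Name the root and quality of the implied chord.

G minor

The figures 6 indicate a triad in first inversion.
In first inversion the root lies a sixth above the bass: a sixth above Bb in D minor is G.
The chord tones are Bb, D, G, giving G minor.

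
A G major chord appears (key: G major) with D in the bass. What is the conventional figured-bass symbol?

6/4

D is the fifth of G major, so the chord is in second inversion.
A triad in second inversion is figured 6/4, conventionally abbreviated 6/4.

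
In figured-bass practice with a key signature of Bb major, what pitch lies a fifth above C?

Counting 4 letter steps above C lands on G; in Bb major, that letter is G.

G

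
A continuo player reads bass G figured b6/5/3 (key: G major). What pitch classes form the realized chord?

A third above G in this key is B.
A fifth above G in this key is D.
A sixth above G in this key is E, lowered to Eb by the flat.
Together with the bass G, this spells Eb augmented major seventh in first inversion.

G, B, D, Eb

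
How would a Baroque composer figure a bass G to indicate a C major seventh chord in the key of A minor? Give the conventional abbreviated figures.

4/3

G is the fifth of C major seventh, so the chord is in second inversion.
A seventh chord in second inversion is figured 6/4/3, conventionally abbreviated 4/3.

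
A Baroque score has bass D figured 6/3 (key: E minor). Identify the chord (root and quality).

B minor

The figures 6/3 indicate a triad in first inversion.
In first inversion the root lies a sixth above the bass: a sixth above D in E minor is B.
The chord tones are D, F#, B, giving B minor.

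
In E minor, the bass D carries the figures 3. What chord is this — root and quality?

The figures 3 indicate a triad in root position.
In root position the bass is the root, so the root is D.
The chord tones are D, F#, A, giving D major.

D major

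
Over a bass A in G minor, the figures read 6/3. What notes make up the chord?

A, C, F

A third above A in this key is C.
A sixth above A in this key is F.
Together with the bass A, this spells F major in first inversion.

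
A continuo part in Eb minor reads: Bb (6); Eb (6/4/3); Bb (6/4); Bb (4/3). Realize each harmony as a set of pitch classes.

Bb (6/3): Bb, Db, Gb.
Eb (6/4/3): Eb, Gb, Ab, Cb.
Bb (6/4): Bb, Eb, Gb.
Bb (6/4/3): Bb, Db, Eb, Gb.

Bb, Db, Gb | Eb, Gb, Ab, Cb | Bb, Eb, Gb | Bb, Db, Eb, Gb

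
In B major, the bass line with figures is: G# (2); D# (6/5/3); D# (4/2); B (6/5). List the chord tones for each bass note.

G#, A#, C#, E | D#, F#, A#, B | D#, E, G#, B | B, D#, F#, G#

G# (6/4/2): G#, A#, C#, E.
D# (6/5/3): D#, F#, A#, B.
D# (6/4/2): D#, E, G#, B.
B (6/5/3): B, D#, F#, G#.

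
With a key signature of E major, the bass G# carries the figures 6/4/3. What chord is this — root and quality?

C# minor seventh

The figures 6/4/3 indicate a seventh chord in second inversion.
In second inversion the root lies a fourth above the bass: a fourth above G# in E major is C#.
The chord tones are G#, B, C#, E, giving C# minor seventh.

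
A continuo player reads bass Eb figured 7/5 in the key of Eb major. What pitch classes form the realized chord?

Eb, G, Bb, D

The written figures 7/5 are shorthand for 7/5/3: the 3 is implied.
A third above Eb in this key is G.
A fifth above Eb in this key is Bb.
A seventh above Eb in this key is D.
Together with the bass Eb, this spells Eb major seventh in root position.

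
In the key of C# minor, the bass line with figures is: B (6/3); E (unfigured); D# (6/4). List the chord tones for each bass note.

B (6/3): B, D#, G#.
E (5/3): E, G#, B.
D# (6/4): D#, G#, B.

B, D#, G# | E, G#, B | D#, G#, B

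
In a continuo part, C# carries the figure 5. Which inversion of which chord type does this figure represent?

triad, root position

5 is shorthand for 5/3.
Intervals of 5/3 above the bass form a triad; the bass is the root, so this is root position.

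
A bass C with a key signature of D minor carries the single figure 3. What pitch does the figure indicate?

Counting 2 letter steps above C lands on E; in D minor, that letter is E.

E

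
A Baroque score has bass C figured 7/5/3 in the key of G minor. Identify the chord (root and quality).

The figures 7/5/3 indicate a seventh chord in root position.
In root position the bass is the root, so the root is C.
The chord tones are C, Eb, G, Bb, giving C minor seventh.

C minor seventh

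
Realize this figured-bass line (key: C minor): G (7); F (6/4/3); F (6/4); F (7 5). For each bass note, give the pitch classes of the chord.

G, Bb, D, F | F, Ab, Bb, D | F, Bb, D | F, Ab, C, Eb

G (7/5/3): G, Bb, D, F.
F (6/4/3): F, Ab, Bb, D.
F (6/4): F, Bb, D.
F (7/5/3): F, Ab, C, Eb.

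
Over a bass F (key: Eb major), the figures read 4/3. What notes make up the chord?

The written figures 4/3 are shorthand for 6/4/3: the 6 is implied.
A third above F in this key is Ab.
A fourth above F in this key is Bb.
A sixth above F in this key is D.
Together with the bass F, this spells Bb dominant seventh in second inversion.

F, Ab, Bb, D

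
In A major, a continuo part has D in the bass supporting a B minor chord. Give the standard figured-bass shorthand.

D is the third of B minor, so the chord is in first inversion.
A triad in first inversion is figured 6/3, conventionally abbreviated 6.

6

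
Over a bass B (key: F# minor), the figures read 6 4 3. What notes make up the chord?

B, D, E, G#

A third above B in this key is D.
A fourth above B in this key is E.
A sixth above B in this key is G#.
Together with the bass B, this spells E dominant seventh in second inversion.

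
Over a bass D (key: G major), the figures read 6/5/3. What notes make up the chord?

D, F#, A, B

A third above D in this key is F#.
A fifth above D in this key is A.
A sixth above D in this key is B.
Together with the bass D, this spells B minor seventh in first inversion.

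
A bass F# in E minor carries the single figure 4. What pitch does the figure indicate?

B

Counting 3 letter steps above F# lands on B; in E minor, that letter is B.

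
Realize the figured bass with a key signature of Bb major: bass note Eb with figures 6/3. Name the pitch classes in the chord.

A third above Eb in this key is G.
A sixth above Eb in this key is C.
Together with the bass Eb, this spells C minor in first inversion.

Eb, G, C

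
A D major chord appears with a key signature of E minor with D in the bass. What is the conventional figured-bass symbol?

no figures

D is the root of D major, so the chord is in root position.
A triad in root position is figured 5/3, conventionally abbreviated (no figures — root-position triad).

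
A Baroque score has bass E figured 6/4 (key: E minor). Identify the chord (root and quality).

A minor

The figures 6/4 indicate a triad in second inversion.
In second inversion the root lies a fourth above the bass: a fourth above E in E minor is A.
The chord tones are E, A, C, giving A minor.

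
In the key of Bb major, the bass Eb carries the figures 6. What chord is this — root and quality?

C minor

The figures 6 indicate a triad in first inversion.
In first inversion the root lies a sixth above the bass: a sixth above Eb in Bb major is C.
The chord tones are Eb, G, C, giving C minor.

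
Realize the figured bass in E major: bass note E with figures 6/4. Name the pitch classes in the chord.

A fourth above E in this key is A.
A sixth above E in this key is C#.
Together with the bass E, this spells A major in second inversion.

E, A, C#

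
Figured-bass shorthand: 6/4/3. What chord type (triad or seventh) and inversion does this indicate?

Intervals of 6/4/3 above the bass form a seventh chord; the bass is the fifth, so this is second inversion.

seventh chord, second inversion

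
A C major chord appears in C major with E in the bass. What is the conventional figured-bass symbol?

E is the third of C major, so the chord is in first inversion.
A triad in first inversion is figured 6/3, conventionally abbreviated 6.

6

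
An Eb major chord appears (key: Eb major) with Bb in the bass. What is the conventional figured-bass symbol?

6/4

Bb is the fifth of Eb major, so the chord is in second inversion.
A triad in second inversion is figured 6/4, conventionally abbreviated 6/4.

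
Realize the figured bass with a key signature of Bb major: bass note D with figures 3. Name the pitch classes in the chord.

D, F, A

The written figures 3 are shorthand for 5/3: the 5 is implied.
A third above D in this key is F.
A fifth above D in this key is A.
Together with the bass D, this spells D minor in root position.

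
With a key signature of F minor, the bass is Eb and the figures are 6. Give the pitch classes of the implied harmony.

Eb, G, C

The written figures 6 are shorthand for 6/3: the 3 is implied.
A third above Eb in this key is G.
A sixth above Eb in this key is C.
Together with the bass Eb, this spells C minor in first inversion.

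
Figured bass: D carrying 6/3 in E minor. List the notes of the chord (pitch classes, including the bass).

A third above D in this key is F#.
A sixth above D in this key is B.
Together with the bass D, this spells B minor in first inversion.

D, F#, B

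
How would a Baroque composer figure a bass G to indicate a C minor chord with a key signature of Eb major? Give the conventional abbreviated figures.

G is the fifth of C minor, so the chord is in second inversion.
A triad in second inversion is figured 6/4, conventionally abbreviated 6/4.

6/4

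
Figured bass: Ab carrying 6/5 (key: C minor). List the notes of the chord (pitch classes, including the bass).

The written figures 6/5 are shorthand for 6/5/3: the 3 is implied.
A third above Ab in this key is C.
A fifth above Ab in this key is Eb.
A sixth above Ab in this key is F.
Together with the bass Ab, this spells F minor seventh in first inversion.

Ab, C, Eb, F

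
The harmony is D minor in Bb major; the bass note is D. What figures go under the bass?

D is the root of D minor, so the chord is in root position.
A triad in root position is figured 5/3, conventionally abbreviated (no figures — root-position triad).

no figures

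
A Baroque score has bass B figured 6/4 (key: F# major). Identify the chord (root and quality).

The figures 6/4 indicate a triad in second inversion.
In second inversion the root lies a fourth above the bass: a fourth above B in F# major is E#.
The chord tones are B, E#, G#, giving E# diminished.

E# diminished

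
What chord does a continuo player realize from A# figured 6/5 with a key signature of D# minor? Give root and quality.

F# major seventh

The figures 6/5 indicate a seventh chord in first inversion.
In first inversion the root lies a sixth above the bass: a sixth above A# in D# minor is F#.
The chord tones are A#, C#, E#, F#, giving F# major seventh.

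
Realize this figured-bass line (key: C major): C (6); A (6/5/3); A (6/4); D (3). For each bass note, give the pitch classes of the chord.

C (6/3): C, E, A.
A (6/5/3): A, C, E, F.
A (6/4): A, D, F.
D (5/3): D, F, A.

C, E, A | A, C, E, F | A, D, F | D, F, A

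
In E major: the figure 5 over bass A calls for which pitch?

E

Counting 4 letter steps above A lands on E; in E major, that letter is E.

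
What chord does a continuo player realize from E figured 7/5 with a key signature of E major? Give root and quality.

E major seventh

The figures 7/5 indicate a seventh chord in root position.
In root position the bass is the root, so the root is E.
The chord tones are E, G#, B, D#, giving E major seventh.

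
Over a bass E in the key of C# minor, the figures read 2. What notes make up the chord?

The written figures 2 are shorthand for 6/4/2: the 6/4 are implied.
A second above E in this key is F#.
A fourth above E in this key is A.
A sixth above E in this key is C#.
Together with the bass E, this spells F# minor seventh in third inversion.

E, F#, A, C#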